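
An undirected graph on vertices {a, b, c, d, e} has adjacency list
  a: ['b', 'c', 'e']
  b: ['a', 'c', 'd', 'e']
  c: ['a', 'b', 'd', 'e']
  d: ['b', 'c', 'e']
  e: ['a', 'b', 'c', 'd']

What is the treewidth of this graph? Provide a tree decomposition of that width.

The largest bag has 4 vertices, giving width 3; this decomposition certifies tw(G) ≤ 3. Conversely, {b, c, d, e} is a clique of size 4, and the vertices of any clique must share a bag in every tree decomposition; so some bag has ≥ 4 vertices and tw(G) ≥ 3. The upper and lower bounds meet at 3, so that is the treewidth.

Treewidth 3.
One optimal decomposition is:
Bags: B1 = {b, c, d, e}  B2 = {a, b, c, e}
Tree: B1–B2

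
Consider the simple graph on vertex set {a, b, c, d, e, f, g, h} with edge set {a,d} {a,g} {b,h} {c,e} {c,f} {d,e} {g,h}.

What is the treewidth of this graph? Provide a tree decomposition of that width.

Treewidth 1.
One optimal decomposition is:
Bags: B1 = {b, h}  B2 = {g, h}  B3 = {a, g}  B4 = {a, d}  B5 = {d, e}  B6 = {c, e}  B7 = {c, f}
Tree: B1–B2, B2–B3, B3–B4, B4–B5, B5–B6, B6–B7

Every bag has size at most 2, so the width is 2 − 1 = 1 and tw(G) ≤ 1. Any graph with an edge has treewidth ≥ 1, and G has the edge b–h. Hence tw(G) = 1 exactly.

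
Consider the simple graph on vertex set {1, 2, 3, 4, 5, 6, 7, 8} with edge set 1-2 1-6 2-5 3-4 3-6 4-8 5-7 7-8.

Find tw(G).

2

A width-2 tree decomposition is:
Bags: B1 = {3, 4, 6}  B2 = {1, 4, 6}  B3 = {1, 2, 4}  B4 = {2, 4, 5}  B5 = {4, 5, 7}  B6 = {4, 7, 8}
Tree: B1–B2, B2–B3, B3–B4, B4–B5, B5–B6
Each bag holds 3 vertices, so the decomposition has width 2, which upper-bounds the treewidth. The edges 4–3–6–1–2–5–7–8–4 form a cycle, so G is not a tree and its treewidth is at least 2. Hence tw(G) = 2 exactly.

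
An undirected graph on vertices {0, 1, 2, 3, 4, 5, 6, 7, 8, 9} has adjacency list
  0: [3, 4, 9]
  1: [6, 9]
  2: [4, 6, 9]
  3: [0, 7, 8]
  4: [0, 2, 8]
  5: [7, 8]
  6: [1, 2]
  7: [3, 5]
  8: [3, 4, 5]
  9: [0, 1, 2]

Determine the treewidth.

2

A width-2 tree decomposition is:
Bags: B1 = {1, 6, 9}  B2 = {2, 6, 9}  B3 = {0, 2, 9}  B4 = {0, 2, 4}  B5 = {0, 3, 4}  B6 = {3, 4, 8}  B7 = {3, 7, 8}  B8 = {5, 7, 8}
Tree: B1–B2, B2–B3, B3–B4, B4–B5, B5–B6, B6–B7, B7–B8
Each bag holds 3 vertices, so the decomposition has width 2, which upper-bounds the treewidth. Since 1–6–2–9–1 is a cycle in G, G is not acyclic. Forests are exactly the graphs of treewidth ≤ 1, so tw(G) ≥ 2. Hence tw(G) = 2 exactly.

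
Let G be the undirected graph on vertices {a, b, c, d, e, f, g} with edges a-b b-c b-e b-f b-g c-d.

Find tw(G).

1

A width-1 tree decomposition is:
Bags: B1 = {b, c}  B2 = {a, b}  B3 = {c, d}  B4 = {b, e}  B5 = {b, g}  B6 = {b, f}
Tree: B1–B2, B1–B3, B2–B4, B2–B5, B1–B6
The largest bag has 2 vertices, giving width 1; this decomposition certifies tw(G) ≤ 1. G has an edge, so its treewidth is at least 1. The upper and lower bounds meet at 1, so that is the treewidth.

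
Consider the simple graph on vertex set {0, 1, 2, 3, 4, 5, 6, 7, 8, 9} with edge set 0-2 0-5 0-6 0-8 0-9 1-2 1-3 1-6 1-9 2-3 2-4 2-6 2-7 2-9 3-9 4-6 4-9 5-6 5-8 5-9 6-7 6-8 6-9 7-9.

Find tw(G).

3

A width-3 tree decomposition is:
Bags: B1 = {0, 5, 6, 9}  B2 = {0, 2, 6, 9}  B3 = {2, 6, 7, 9}  B4 = {1, 2, 6, 9}  B5 = {1, 2, 3, 9}  B6 = {2, 4, 6, 9}  B7 = {0, 5, 6, 8}
Tree: B1–B2, B2–B3, B2–B4, B4–B5, B2–B6, B1–B7
Every bag has size at most 4, so the width is 4 − 1 = 3 and tw(G) ≤ 3. For the lower bound, the 4 vertices {1, 2, 3, 9} are pairwise adjacent, and any tree decomposition puts a clique entirely inside one bag — forcing width ≥ 3. Therefore the treewidth is 3.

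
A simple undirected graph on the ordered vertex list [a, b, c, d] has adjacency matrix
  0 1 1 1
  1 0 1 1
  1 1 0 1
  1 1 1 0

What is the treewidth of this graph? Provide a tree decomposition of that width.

Treewidth 3.
One such decomposition:
Bags: B1 = {a, b, c, d}
Tree: (single bag)

A single bag containing all 4 vertices is trivially a valid decomposition of width 3. For the lower bound, the 4 vertices {a, b, c, d} are pairwise adjacent, and any tree decomposition puts a clique entirely inside one bag — forcing width ≥ 3. The upper and lower bounds meet at 3, so that is the treewidth.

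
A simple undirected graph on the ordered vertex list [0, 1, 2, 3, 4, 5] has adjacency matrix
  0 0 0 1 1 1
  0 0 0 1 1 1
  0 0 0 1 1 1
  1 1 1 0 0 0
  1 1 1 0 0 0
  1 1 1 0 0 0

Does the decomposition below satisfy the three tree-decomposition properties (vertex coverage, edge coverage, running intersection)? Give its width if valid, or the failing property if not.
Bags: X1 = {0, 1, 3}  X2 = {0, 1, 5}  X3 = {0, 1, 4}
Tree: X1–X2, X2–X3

No — vertex 2 appears in no bag.

A tree decomposition must satisfy three properties: every vertex lies in some bag; for every edge, both endpoints lie together in some bag; and for every vertex, the bags containing it form a connected subtree. Here vertex 2 appears in no bag, so the decomposition is invalid.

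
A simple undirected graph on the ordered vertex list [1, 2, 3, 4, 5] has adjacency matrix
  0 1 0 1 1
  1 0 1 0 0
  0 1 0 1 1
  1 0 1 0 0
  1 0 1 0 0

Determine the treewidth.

A width-2 tree decomposition is:
Bags: B1 = {1, 3, 5}  B2 = {1, 3, 4}  B3 = {1, 2, 3}
Tree: B1–B2, B2–B3
The largest bag has 3 vertices, giving width 2; this decomposition certifies tw(G) ≤ 2. For the lower bound, G contains the cycle 1–5–3–4–1, so G is not a forest; only forests have treewidth ≤ 1, hence tw(G) ≥ 2. Combining the bounds, tw(G) = 2.

2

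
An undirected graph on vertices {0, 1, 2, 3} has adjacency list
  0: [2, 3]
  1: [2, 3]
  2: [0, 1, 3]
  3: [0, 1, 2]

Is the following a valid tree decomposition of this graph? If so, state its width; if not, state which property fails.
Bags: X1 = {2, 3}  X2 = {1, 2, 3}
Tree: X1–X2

No — vertex 0 appears in no bag.

A tree decomposition must satisfy three properties: every vertex lies in some bag; for every edge, both endpoints lie together in some bag; and for every vertex, the bags containing it form a connected subtree. Here vertex 0 appears in no bag, so the decomposition is invalid.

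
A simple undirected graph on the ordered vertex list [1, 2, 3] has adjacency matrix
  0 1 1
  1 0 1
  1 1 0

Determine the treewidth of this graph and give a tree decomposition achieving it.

A single bag containing all 3 vertices is trivially a valid decomposition of width 2. Conversely, {1, 2, 3} is a clique of size 3, and the vertices of any clique must share a bag in every tree decomposition; so some bag has ≥ 3 vertices and tw(G) ≥ 2. Therefore the treewidth is 2.

Treewidth 2.
One such decomposition:
Bags: B1 = {1, 2, 3}
Tree: (single bag)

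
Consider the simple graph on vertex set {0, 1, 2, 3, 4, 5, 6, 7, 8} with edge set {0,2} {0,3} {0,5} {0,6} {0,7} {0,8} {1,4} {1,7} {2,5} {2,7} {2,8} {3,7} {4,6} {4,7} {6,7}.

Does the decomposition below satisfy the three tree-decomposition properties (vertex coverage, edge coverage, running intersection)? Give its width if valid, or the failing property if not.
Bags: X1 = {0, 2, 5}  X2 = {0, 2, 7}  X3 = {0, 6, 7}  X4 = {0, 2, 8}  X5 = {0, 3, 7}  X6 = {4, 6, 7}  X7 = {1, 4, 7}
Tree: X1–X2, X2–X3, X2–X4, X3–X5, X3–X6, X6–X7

Yes; width 2.

Every vertex of G appears in some bag (union = {0, 1, 2, 3, 4, 5, 6, 7, 8}); every edge is covered by a bag; and for each vertex v the set of bags containing v is connected in the bag tree. The decomposition is therefore valid. The largest bag has 3 vertices, so the width is 2.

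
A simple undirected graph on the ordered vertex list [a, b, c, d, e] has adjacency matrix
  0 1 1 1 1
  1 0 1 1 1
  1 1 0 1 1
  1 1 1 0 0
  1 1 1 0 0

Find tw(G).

A width-3 tree decomposition is:
Bags: B1 = {a, b, c, e}  B2 = {a, b, c, d}
Tree: B1–B2
Each bag holds 4 vertices, so the decomposition has width 3, which upper-bounds the treewidth. Conversely, {a, b, c, d} is a clique of size 4, and the vertices of any clique must share a bag in every tree decomposition; so some bag has ≥ 4 vertices and tw(G) ≥ 3. The upper and lower bounds meet at 3, so that is the treewidth.

3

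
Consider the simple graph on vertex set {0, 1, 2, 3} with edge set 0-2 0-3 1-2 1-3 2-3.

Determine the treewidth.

2

A width-2 tree decomposition is:
Bags: B1 = {0, 2, 3}  B2 = {1, 2, 3}
Tree: B1–B2
Every bag has size at most 3, so the width is 3 − 1 = 2 and tw(G) ≤ 2. Conversely, {0, 2, 3} is a clique of size 3, and the vertices of any clique must share a bag in every tree decomposition; so some bag has ≥ 3 vertices and tw(G) ≥ 2. Combining the bounds, tw(G) = 2.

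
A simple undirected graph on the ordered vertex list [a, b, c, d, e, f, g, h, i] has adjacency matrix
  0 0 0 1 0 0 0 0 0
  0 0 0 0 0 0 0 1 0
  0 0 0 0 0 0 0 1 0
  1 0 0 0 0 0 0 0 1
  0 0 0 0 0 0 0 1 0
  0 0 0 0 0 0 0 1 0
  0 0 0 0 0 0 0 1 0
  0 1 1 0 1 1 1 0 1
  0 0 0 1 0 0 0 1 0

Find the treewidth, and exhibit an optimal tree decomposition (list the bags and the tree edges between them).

Treewidth 1.
One such decomposition:
Bags: B1 = {h, i}  B2 = {g, h}  B3 = {b, h}  B4 = {d, i}  B5 = {f, h}  B6 = {e, h}  B7 = {a, d}  B8 = {c, h}
Tree: B1–B2, B1–B3, B1–B4, B1–B5, B5–B6, B4–B7, B1–B8

Every bag has size at most 2, so the width is 2 − 1 = 1 and tw(G) ≤ 1. G has an edge, so its treewidth is at least 1. Hence tw(G) = 1 exactly.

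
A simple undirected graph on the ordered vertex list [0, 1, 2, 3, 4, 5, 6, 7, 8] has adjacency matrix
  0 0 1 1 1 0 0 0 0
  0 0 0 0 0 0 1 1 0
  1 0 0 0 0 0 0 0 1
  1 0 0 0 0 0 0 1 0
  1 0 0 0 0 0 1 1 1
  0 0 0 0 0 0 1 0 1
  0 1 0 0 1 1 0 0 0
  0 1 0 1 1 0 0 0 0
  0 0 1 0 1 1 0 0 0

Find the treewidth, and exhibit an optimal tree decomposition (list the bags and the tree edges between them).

The largest bag has 4 vertices, giving width 3; this decomposition certifies tw(G) ≤ 3. For the lower bound: the 4 vertex sets {2,5,8}, {0}, {4}, {1,3,6,7} are disjoint, each induces a connected subgraph, and every pair is joined by at least one edge of G. Contracting each set to a single vertex therefore yields K_{4} as a minor, and since treewidth is minor-monotone, tw(G) ≥ tw(K_{4}) = 3. The upper and lower bounds meet at 3, so that is the treewidth.

Treewidth 3.
One optimal decomposition is:
Bags: B1 = {0, 2, 5, 8}  B2 = {0, 4, 5, 8}  B3 = {0, 4, 5, 6}  B4 = {0, 3, 4, 6}  B5 = {3, 4, 6, 7}  B6 = {1, 3, 6, 7}
Tree: B1–B2, B2–B3, B3–B4, B4–B5, B5–B6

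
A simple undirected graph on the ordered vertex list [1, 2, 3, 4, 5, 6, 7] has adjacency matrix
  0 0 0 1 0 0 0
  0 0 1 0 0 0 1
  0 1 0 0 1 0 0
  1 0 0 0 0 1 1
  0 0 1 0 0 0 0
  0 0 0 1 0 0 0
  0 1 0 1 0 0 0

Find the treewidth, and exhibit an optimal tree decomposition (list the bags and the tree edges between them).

Treewidth 1.
One optimal decomposition is:
Bags: B1 = {4, 7}  B2 = {1, 4}  B3 = {2, 7}  B4 = {2, 3}  B5 = {3, 5}  B6 = {4, 6}
Tree: B1–B2, B1–B3, B3–B4, B4–B5, B2–B6

The largest bag has 2 vertices, giving width 1; this decomposition certifies tw(G) ≤ 1. Since G has at least one edge (e.g. 7–4), it is not an edgeless graph, so tw(G) ≥ 1. Therefore the treewidth is 1.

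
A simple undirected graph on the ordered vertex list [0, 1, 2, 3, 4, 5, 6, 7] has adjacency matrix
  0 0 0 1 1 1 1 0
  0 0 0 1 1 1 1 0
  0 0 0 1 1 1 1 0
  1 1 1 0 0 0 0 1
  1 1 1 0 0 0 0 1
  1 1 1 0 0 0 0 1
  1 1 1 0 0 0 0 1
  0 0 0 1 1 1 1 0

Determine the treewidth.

A width-4 tree decomposition is:
Bags: B1 = {0, 1, 2, 6, 7}  B2 = {0, 1, 2, 5, 7}  B3 = {0, 1, 2, 3, 7}  B4 = {0, 1, 2, 4, 7}
Tree: B1–B2, B2–B3, B3–B4
Every bag has size at most 5, so the width is 5 − 1 = 4 and tw(G) ≤ 4. For the lower bound: the 5 vertex sets {2,6}, {5,7}, {1,3}, {0}, {4} are disjoint, each induces a connected subgraph, and every pair is joined by at least one edge of G. Contracting each set to a single vertex therefore yields K_{5} as a minor, and since treewidth is minor-monotone, tw(G) ≥ tw(K_{5}) = 4. Combining the bounds, tw(G) = 4.

4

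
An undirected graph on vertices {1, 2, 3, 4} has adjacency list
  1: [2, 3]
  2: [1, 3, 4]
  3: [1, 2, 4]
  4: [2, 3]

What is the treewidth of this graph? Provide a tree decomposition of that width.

Each bag holds 3 vertices, so the decomposition has width 2, which upper-bounds the treewidth. On the other hand G contains the 3-clique {1, 2, 3}. A clique must lie in a single bag of any decomposition, so no decomposition can have width below 2. Hence tw(G) = 2 exactly.

Treewidth 2.
Bags: B1 = {1, 2, 3}  B2 = {2, 3, 4}
Tree: B1–B2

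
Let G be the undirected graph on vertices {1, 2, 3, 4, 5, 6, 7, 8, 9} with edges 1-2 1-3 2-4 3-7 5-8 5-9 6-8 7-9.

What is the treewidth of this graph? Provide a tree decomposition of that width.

Each bag holds 2 vertices, so the decomposition has width 1, which upper-bounds the treewidth. Any graph with an edge has treewidth ≥ 1, and G has the edge 6–8. Therefore the treewidth is 1.

Treewidth 1.
One such decomposition:
Bags: B1 = {6, 8}  B2 = {5, 8}  B3 = {5, 9}  B4 = {7, 9}  B5 = {3, 7}  B6 = {1, 3}  B7 = {1, 2}  B8 = {2, 4}
Tree: B1–B2, B2–B3, B3–B4, B4–B5, B5–B6, B6–B7, B7–B8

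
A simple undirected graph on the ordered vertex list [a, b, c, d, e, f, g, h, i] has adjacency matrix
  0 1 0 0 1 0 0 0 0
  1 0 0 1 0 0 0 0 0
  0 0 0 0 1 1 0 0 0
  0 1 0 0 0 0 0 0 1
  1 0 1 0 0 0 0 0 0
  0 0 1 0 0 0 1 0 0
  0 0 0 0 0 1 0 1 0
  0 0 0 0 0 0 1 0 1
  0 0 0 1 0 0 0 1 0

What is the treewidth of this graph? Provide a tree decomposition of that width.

Each bag holds 3 vertices, so the decomposition has width 2, which upper-bounds the treewidth. For the lower bound, G contains the cycle d–b–a–e–c–f–g–h–i–d, so G is not a forest; only forests have treewidth ≤ 1, hence tw(G) ≥ 2. Hence tw(G) = 2 exactly.

Treewidth 2.
One optimal decomposition is:
Bags: B1 = {a, b, d}  B2 = {a, d, e}  B3 = {c, d, e}  B4 = {c, d, f}  B5 = {d, f, g}  B6 = {d, g, h}  B7 = {d, h, i}
Tree: B1–B2, B2–B3, B3–B4, B4–B5, B5–B6, B6–B7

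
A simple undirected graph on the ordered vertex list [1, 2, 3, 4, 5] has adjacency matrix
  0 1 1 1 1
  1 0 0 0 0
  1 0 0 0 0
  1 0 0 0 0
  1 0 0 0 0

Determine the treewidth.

A width-1 tree decomposition is:
Bags: B1 = {1, 3}  B2 = {1, 4}  B3 = {1, 5}  B4 = {1, 2}
Tree: B1–B2, B2–B3, B1–B4
Every bag has size at most 2, so the width is 2 − 1 = 1 and tw(G) ≤ 1. Since G has at least one edge (e.g. 1–3), it is not an edgeless graph, so tw(G) ≥ 1. Hence tw(G) = 1 exactly.

1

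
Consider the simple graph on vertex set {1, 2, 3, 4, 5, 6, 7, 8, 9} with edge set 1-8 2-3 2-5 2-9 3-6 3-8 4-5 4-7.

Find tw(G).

1

A width-1 tree decomposition is:
Bags: B1 = {2, 3}  B2 = {2, 9}  B3 = {3, 6}  B4 = {3, 8}  B5 = {2, 5}  B6 = {1, 8}  B7 = {4, 5}  B8 = {4, 7}
Tree: B1–B2, B1–B3, B1–B4, B2–B5, B4–B6, B5–B7, B7–B8
Each bag holds 2 vertices, so the decomposition has width 1, which upper-bounds the treewidth. Any graph with an edge has treewidth ≥ 1, and G has the edge 2–3. The upper and lower bounds meet at 1, so that is the treewidth.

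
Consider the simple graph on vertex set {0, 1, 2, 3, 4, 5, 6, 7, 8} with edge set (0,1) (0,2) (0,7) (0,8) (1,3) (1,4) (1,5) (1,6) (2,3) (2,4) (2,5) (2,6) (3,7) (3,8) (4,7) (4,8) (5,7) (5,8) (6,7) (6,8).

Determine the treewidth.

4

A width-4 tree decomposition is:
Bags: B1 = {0, 1, 2, 7, 8}  B2 = {1, 2, 4, 7, 8}  B3 = {1, 2, 3, 7, 8}  B4 = {1, 2, 5, 7, 8}  B5 = {1, 2, 6, 7, 8}
Tree: B1–B2, B2–B3, B3–B4, B4–B5
Every bag has size at most 5, so the width is 5 − 1 = 4 and tw(G) ≤ 4. For the lower bound: the 5 vertex sets {0,8}, {1,4}, {3,7}, {2}, {5} are disjoint, each induces a connected subgraph, and every pair is joined by at least one edge of G. Contracting each set to a single vertex therefore yields K_{5} as a minor, and since treewidth is minor-monotone, tw(G) ≥ tw(K_{5}) = 4. Therefore the treewidth is 4.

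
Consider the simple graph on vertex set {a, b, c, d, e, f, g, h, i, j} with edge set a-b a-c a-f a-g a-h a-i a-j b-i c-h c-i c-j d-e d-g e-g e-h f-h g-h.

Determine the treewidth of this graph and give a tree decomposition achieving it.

Every bag has size at most 3, so the width is 3 − 1 = 2 and tw(G) ≤ 2. On the other hand G contains the 3-clique {d, e, g}. A clique must lie in a single bag of any decomposition, so no decomposition can have width below 2. Combining the bounds, tw(G) = 2.

Treewidth 2.
One optimal decomposition is:
Bags: B1 = {a, c, h}  B2 = {a, g, h}  B3 = {a, c, i}  B4 = {a, c, j}  B5 = {a, b, i}  B6 = {e, g, h}  B7 = {a, f, h}  B8 = {d, e, g}
Tree: B1–B2, B1–B3, B3–B4, B3–B5, B2–B6, B1–B7, B6–B8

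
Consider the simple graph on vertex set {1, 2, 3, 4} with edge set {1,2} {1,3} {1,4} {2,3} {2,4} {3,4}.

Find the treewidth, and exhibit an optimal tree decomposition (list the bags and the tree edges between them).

With just one bag of size 4, the width is 4 − 1 = 3, so tw(G) ≤ 3. On the other hand G contains the 4-clique {1, 2, 3, 4}. A clique must lie in a single bag of any decomposition, so no decomposition can have width below 3. Therefore the treewidth is 3.

Treewidth 3.
One optimal decomposition is:
Bags: B1 = {1, 2, 3, 4}
Tree: (single bag)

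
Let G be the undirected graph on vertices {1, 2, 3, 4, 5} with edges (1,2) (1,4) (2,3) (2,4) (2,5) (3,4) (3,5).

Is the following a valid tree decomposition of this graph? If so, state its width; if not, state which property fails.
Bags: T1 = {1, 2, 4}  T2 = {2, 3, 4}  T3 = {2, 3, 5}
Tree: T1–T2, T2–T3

Vertex coverage: the bags together contain {1, 2, 3, 4, 5}, the full vertex set. Edge coverage: each edge of G has both endpoints in at least one bag. Running intersection: for every vertex, the bags containing it form a connected subtree. All three properties hold, so this is a valid tree decomposition of width max|bag| − 1 = 2, and hence tw(G) ≤ 2.

Yes; width 2.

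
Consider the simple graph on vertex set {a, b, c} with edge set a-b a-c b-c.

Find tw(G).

2

A width-2 tree decomposition is:
Bags: B1 = {a, b, c}
Tree: (single bag)
A single bag containing all 3 vertices is trivially a valid decomposition of width 2. For the lower bound, the 3 vertices {a, b, c} are pairwise adjacent, and any tree decomposition puts a clique entirely inside one bag — forcing width ≥ 2. Hence tw(G) = 2 exactly.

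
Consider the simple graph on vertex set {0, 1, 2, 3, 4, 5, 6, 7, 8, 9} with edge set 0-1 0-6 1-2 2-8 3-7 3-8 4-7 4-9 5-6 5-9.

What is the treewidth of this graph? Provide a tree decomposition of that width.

Treewidth 2.
One optimal decomposition is:
Bags: B1 = {1, 2, 8}  B2 = {0, 1, 8}  B3 = {0, 6, 8}  B4 = {5, 6, 8}  B5 = {5, 8, 9}  B6 = {4, 8, 9}  B7 = {4, 7, 8}  B8 = {3, 7, 8}
Tree: B1–B2, B2–B3, B3–B4, B4–B5, B5–B6, B6–B7, B7–B8

Each bag holds 3 vertices, so the decomposition has width 2, which upper-bounds the treewidth. The edges 8–2–1–0–6–5–9–4–7–3–8 form a cycle, so G is not a tree and its treewidth is at least 2. Combining the bounds, tw(G) = 2.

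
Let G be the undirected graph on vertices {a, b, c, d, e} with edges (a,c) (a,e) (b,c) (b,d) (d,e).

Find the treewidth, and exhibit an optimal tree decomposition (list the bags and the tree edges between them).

Each bag holds 3 vertices, so the decomposition has width 2, which upper-bounds the treewidth. For the lower bound, G contains the cycle a–c–b–d–e–a, so G is not a forest; only forests have treewidth ≤ 1, hence tw(G) ≥ 2. Therefore the treewidth is 2.

Treewidth 2.
Bags: B1 = {a, b, c}  B2 = {a, b, d}  B3 = {a, d, e}
Tree: B1–B2, B2–B3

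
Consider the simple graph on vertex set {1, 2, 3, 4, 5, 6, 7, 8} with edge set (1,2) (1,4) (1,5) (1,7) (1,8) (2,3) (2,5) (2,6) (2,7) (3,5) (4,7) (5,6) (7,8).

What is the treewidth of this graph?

2

A width-2 tree decomposition is:
Bags: B1 = {1, 2, 7}  B2 = {1, 4, 7}  B3 = {1, 2, 5}  B4 = {2, 3, 5}  B5 = {1, 7, 8}  B6 = {2, 5, 6}
Tree: B1–B2, B1–B3, B3–B4, B2–B5, B3–B6
The largest bag has 3 vertices, giving width 2; this decomposition certifies tw(G) ≤ 2. Conversely, {1, 2, 5} is a clique of size 3, and the vertices of any clique must share a bag in every tree decomposition; so some bag has ≥ 3 vertices and tw(G) ≥ 2. Therefore the treewidth is 2.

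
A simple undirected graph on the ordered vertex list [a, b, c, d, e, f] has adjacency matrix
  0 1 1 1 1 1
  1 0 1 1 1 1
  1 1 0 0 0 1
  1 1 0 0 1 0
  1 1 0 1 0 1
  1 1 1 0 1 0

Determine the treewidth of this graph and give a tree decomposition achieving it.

Every bag has size at most 4, so the width is 4 − 1 = 3 and tw(G) ≤ 3. For the lower bound, the 4 vertices {a, b, d, e} are pairwise adjacent, and any tree decomposition puts a clique entirely inside one bag — forcing width ≥ 3. The upper and lower bounds meet at 3, so that is the treewidth.

Treewidth 3.
One optimal decomposition is:
Bags: B1 = {a, b, c, f}  B2 = {a, b, e, f}  B3 = {a, b, d, e}
Tree: B1–B2, B2–B3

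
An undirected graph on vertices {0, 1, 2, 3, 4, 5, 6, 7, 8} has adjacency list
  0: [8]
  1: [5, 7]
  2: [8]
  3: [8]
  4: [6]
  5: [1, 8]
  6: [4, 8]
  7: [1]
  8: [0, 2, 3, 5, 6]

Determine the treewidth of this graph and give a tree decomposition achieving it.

Each bag holds 2 vertices, so the decomposition has width 1, which upper-bounds the treewidth. Since G has at least one edge (e.g. 5–8), it is not an edgeless graph, so tw(G) ≥ 1. The upper and lower bounds meet at 1, so that is the treewidth.

Treewidth 1.
One optimal decomposition is:
Bags: B1 = {5, 8}  B2 = {0, 8}  B3 = {6, 8}  B4 = {3, 8}  B5 = {1, 5}  B6 = {4, 6}  B7 = {2, 8}  B8 = {1, 7}
Tree: B1–B2, B2–B3, B1–B4, B1–B5, B3–B6, B4–B7, B5–B8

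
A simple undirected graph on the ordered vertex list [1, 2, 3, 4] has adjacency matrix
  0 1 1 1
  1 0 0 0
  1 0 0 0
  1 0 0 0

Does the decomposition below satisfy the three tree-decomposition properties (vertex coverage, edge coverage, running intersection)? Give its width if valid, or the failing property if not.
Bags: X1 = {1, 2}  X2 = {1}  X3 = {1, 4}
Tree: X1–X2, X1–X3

A tree decomposition must satisfy three properties: every vertex lies in some bag; for every edge, both endpoints lie together in some bag; and for every vertex, the bags containing it form a connected subtree. Here vertex 3 appears in no bag, so the decomposition is invalid.

No — vertex 3 appears in no bag.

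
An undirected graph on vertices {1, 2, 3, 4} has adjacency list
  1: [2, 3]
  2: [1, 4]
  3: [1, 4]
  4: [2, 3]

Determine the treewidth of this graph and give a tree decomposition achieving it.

Treewidth 2.
One optimal decomposition is:
Bags: B1 = {1, 2, 4}  B2 = {1, 3, 4}
Tree: B1–B2

The largest bag has 3 vertices, giving width 2; this decomposition certifies tw(G) ≤ 2. The edges 1–2–4–3–1 form a cycle, so G is not a tree and its treewidth is at least 2. The upper and lower bounds meet at 2, so that is the treewidth.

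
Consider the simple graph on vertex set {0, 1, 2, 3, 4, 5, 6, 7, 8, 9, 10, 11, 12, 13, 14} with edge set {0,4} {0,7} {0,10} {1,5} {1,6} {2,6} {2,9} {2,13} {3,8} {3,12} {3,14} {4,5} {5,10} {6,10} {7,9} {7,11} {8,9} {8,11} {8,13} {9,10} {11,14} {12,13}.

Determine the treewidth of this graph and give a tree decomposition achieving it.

Each bag holds 4 vertices, so the decomposition has width 3, which upper-bounds the treewidth. For the lower bound: the 4 vertex sets {1,4,5}, {0}, {10}, {2,6,7,9} are disjoint, each induces a connected subgraph, and every pair is joined by at least one edge of G. Contracting each set to a single vertex therefore yields K_{4} as a minor, and since treewidth is minor-monotone, tw(G) ≥ tw(K_{4}) = 3. Therefore the treewidth is 3.

Treewidth 3.
One such decomposition:
Bags: B1 = {0, 1, 4, 5}  B2 = {0, 1, 5, 10}  B3 = {0, 1, 6, 10}  B4 = {0, 6, 7, 10}  B5 = {6, 7, 9, 10}  B6 = {2, 6, 7, 9}  B7 = {2, 7, 9, 11}  B8 = {2, 8, 9, 11}  B9 = {2, 8, 11, 13}  B10 = {8, 11, 13, 14}  B11 = {3, 8, 13, 14}  B12 = {3, 12, 13, 14}
Tree: B1–B2, B2–B3, B3–B4, B4–B5, B5–B6, B6–B7, B7–B8, B8–B9, B9–B10, B10–B11, B11–B12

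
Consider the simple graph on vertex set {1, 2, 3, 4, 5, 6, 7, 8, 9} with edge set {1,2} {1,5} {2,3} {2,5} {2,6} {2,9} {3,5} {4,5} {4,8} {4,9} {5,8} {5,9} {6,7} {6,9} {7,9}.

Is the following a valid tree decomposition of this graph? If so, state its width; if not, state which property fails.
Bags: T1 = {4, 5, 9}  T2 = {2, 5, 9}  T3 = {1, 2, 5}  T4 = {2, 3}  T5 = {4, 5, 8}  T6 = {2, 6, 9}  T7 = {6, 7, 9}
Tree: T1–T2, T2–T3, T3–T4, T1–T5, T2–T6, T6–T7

A tree decomposition must satisfy three properties: every vertex lies in some bag; for every edge, both endpoints lie together in some bag; and for every vertex, the bags containing it form a connected subtree. Here edge (5,3) lies in no bag, so the decomposition is invalid.

No — edge (5,3) lies in no bag.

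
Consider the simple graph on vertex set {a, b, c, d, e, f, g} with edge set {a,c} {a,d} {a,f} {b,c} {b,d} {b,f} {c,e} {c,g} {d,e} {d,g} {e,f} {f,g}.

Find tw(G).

A width-3 tree decomposition is:
Bags: B1 = {b, c, d, f}  B2 = {c, d, e, f}  B3 = {a, c, d, f}  B4 = {c, d, f, g}
Tree: B1–B2, B2–B3, B3–B4
The largest bag has 4 vertices, giving width 3; this decomposition certifies tw(G) ≤ 3. For the lower bound: the 4 vertex sets {b,c}, {d,e}, {f}, {a} are disjoint, each induces a connected subgraph, and every pair is joined by at least one edge of G. Contracting each set to a single vertex therefore yields K_{4} as a minor, and since treewidth is minor-monotone, tw(G) ≥ tw(K_{4}) = 3. The upper and lower bounds meet at 3, so that is the treewidth.

3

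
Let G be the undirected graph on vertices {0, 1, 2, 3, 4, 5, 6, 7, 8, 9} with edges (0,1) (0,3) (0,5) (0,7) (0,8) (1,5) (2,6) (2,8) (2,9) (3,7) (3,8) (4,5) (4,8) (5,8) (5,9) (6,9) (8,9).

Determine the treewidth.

A width-2 tree decomposition is:
Bags: B1 = {5, 8, 9}  B2 = {2, 8, 9}  B3 = {0, 5, 8}  B4 = {0, 3, 8}  B5 = {0, 1, 5}  B6 = {0, 3, 7}  B7 = {4, 5, 8}  B8 = {2, 6, 9}
Tree: B1–B2, B1–B3, B3–B4, B3–B5, B4–B6, B3–B7, B2–B8
Each bag holds 3 vertices, so the decomposition has width 2, which upper-bounds the treewidth. On the other hand G contains the 3-clique {2, 8, 9}. A clique must lie in a single bag of any decomposition, so no decomposition can have width below 2. Hence tw(G) = 2 exactly.

2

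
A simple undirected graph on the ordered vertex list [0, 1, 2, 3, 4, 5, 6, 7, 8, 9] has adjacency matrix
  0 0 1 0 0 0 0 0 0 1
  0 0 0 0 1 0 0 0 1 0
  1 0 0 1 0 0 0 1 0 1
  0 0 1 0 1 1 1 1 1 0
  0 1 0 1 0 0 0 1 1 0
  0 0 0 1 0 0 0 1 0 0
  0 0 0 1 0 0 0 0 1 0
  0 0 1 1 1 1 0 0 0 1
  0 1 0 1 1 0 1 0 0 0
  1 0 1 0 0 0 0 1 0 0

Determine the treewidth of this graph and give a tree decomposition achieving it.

Treewidth 2.
One optimal decomposition is:
Bags: B1 = {3, 4, 7}  B2 = {3, 5, 7}  B3 = {3, 4, 8}  B4 = {1, 4, 8}  B5 = {2, 3, 7}  B6 = {2, 7, 9}  B7 = {0, 2, 9}  B8 = {3, 6, 8}
Tree: B1–B2, B1–B3, B3–B4, B1–B5, B5–B6, B6–B7, B3–B8

The largest bag has 3 vertices, giving width 2; this decomposition certifies tw(G) ≤ 2. Conversely, {0, 2, 9} is a clique of size 3, and the vertices of any clique must share a bag in every tree decomposition; so some bag has ≥ 3 vertices and tw(G) ≥ 2. Hence tw(G) = 2 exactly.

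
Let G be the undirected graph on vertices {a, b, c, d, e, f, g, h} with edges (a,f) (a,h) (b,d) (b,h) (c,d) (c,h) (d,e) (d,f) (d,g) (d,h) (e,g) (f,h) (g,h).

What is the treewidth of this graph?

2

A width-2 tree decomposition is:
Bags: B1 = {c, d, h}  B2 = {d, f, h}  B3 = {d, g, h}  B4 = {b, d, h}  B5 = {a, f, h}  B6 = {d, e, g}
Tree: B1–B2, B2–B3, B3–B4, B2–B5, B3–B6
Every bag has size at most 3, so the width is 3 − 1 = 2 and tw(G) ≤ 2. Conversely, {d, e, g} is a clique of size 3, and the vertices of any clique must share a bag in every tree decomposition; so some bag has ≥ 3 vertices and tw(G) ≥ 2. Combining the bounds, tw(G) = 2.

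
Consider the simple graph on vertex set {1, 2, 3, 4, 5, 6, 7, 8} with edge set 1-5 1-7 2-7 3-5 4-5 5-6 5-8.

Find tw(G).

1

A width-1 tree decomposition is:
Bags: B1 = {1, 5}  B2 = {4, 5}  B3 = {5, 8}  B4 = {5, 6}  B5 = {1, 7}  B6 = {3, 5}  B7 = {2, 7}
Tree: B1–B2, B2–B3, B3–B4, B1–B5, B3–B6, B5–B7
Every bag has size at most 2, so the width is 2 − 1 = 1 and tw(G) ≤ 1. Since G has at least one edge (e.g. 5–1), it is not an edgeless graph, so tw(G) ≥ 1. Hence tw(G) = 1 exactly.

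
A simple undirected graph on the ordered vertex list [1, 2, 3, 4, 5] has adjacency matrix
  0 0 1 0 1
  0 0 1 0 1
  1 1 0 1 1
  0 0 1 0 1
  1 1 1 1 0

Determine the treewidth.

2

A width-2 tree decomposition is:
Bags: B1 = {3, 4, 5}  B2 = {1, 3, 5}  B3 = {2, 3, 5}
Tree: B1–B2, B2–B3
The largest bag has 3 vertices, giving width 2; this decomposition certifies tw(G) ≤ 2. For the lower bound, the 3 vertices {1, 3, 5} are pairwise adjacent, and any tree decomposition puts a clique entirely inside one bag — forcing width ≥ 2. Therefore the treewidth is 2.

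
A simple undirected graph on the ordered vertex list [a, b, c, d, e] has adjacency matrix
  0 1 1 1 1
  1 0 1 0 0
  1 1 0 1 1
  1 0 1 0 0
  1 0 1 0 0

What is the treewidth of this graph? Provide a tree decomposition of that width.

The largest bag has 3 vertices, giving width 2; this decomposition certifies tw(G) ≤ 2. Conversely, {a, c, d} is a clique of size 3, and the vertices of any clique must share a bag in every tree decomposition; so some bag has ≥ 3 vertices and tw(G) ≥ 2. The upper and lower bounds meet at 2, so that is the treewidth.

Treewidth 2.
Bags: B1 = {a, c, d}  B2 = {a, c, e}  B3 = {a, b, c}
Tree: B1–B2, B2–B3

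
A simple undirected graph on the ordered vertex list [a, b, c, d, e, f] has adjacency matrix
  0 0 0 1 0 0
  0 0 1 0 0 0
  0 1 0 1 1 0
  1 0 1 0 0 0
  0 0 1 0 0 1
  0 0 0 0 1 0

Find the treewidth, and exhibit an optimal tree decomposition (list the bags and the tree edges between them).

Treewidth 1.
Bags: B1 = {c, d}  B2 = {c, e}  B3 = {e, f}  B4 = {b, c}  B5 = {a, d}
Tree: B1–B2, B2–B3, B2–B4, B1–B5

The largest bag has 2 vertices, giving width 1; this decomposition certifies tw(G) ≤ 1. G has an edge, so its treewidth is at least 1. Therefore the treewidth is 1.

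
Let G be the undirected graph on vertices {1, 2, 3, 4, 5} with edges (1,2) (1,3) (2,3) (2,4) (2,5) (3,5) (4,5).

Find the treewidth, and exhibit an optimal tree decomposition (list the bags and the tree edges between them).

Each bag holds 3 vertices, so the decomposition has width 2, which upper-bounds the treewidth. Conversely, {1, 2, 3} is a clique of size 3, and the vertices of any clique must share a bag in every tree decomposition; so some bag has ≥ 3 vertices and tw(G) ≥ 2. Hence tw(G) = 2 exactly.

Treewidth 2.
One such decomposition:
Bags: B1 = {2, 4, 5}  B2 = {2, 3, 5}  B3 = {1, 2, 3}
Tree: B1–B2, B2–B3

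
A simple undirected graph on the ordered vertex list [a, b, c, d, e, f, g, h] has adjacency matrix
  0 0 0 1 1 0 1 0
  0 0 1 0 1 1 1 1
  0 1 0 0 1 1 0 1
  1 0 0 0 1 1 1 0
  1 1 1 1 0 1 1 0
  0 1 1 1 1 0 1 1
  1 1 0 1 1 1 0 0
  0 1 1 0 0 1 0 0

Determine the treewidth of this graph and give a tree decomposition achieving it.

Every bag has size at most 4, so the width is 4 − 1 = 3 and tw(G) ≤ 3. For the lower bound, the 4 vertices {a, d, e, g} are pairwise adjacent, and any tree decomposition puts a clique entirely inside one bag — forcing width ≥ 3. Therefore the treewidth is 3.

Treewidth 3.
One optimal decomposition is:
Bags: B1 = {b, e, f, g}  B2 = {d, e, f, g}  B3 = {b, c, e, f}  B4 = {b, c, f, h}  B5 = {a, d, e, g}
Tree: B1–B2, B1–B3, B3–B4, B2–B5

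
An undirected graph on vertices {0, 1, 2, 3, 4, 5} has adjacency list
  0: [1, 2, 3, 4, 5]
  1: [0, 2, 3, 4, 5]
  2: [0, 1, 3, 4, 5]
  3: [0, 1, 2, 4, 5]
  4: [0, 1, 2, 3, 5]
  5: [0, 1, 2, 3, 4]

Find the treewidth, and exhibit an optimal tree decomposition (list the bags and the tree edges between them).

A single bag containing all 6 vertices is trivially a valid decomposition of width 5. For the lower bound, the 6 vertices {0, 1, 2, 3, 4, 5} are pairwise adjacent, and any tree decomposition puts a clique entirely inside one bag — forcing width ≥ 5. The upper and lower bounds meet at 5, so that is the treewidth.

Treewidth 5.
One such decomposition:
Bags: B1 = {0, 1, 2, 3, 4, 5}
Tree: (single bag)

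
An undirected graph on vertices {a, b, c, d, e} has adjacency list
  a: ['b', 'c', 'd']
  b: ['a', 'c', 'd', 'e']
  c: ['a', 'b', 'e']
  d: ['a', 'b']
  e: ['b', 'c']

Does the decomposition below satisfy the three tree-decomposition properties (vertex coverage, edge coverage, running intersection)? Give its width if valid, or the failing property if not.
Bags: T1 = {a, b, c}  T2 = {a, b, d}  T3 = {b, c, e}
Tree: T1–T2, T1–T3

Yes; width 2.

Every vertex of G appears in some bag (union = {a, b, c, d, e}); every edge is covered by a bag; and for each vertex v the set of bags containing v is connected in the bag tree. The decomposition is therefore valid. The largest bag has 3 vertices, so the width is 2.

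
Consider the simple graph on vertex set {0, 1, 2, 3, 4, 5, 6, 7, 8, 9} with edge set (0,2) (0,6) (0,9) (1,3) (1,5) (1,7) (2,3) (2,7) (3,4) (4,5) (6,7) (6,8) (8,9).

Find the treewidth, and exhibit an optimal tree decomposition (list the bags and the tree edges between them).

Treewidth 2.
One such decomposition:
Bags: B1 = {6, 8, 9}  B2 = {0, 6, 9}  B3 = {0, 6, 7}  B4 = {0, 2, 7}  B5 = {1, 2, 7}  B6 = {1, 2, 3}  B7 = {1, 3, 5}  B8 = {3, 4, 5}
Tree: B1–B2, B2–B3, B3–B4, B4–B5, B5–B6, B6–B7, B7–B8

Each bag holds 3 vertices, so the decomposition has width 2, which upper-bounds the treewidth. For the lower bound, G contains the cycle 8–9–0–6–8, so G is not a forest; only forests have treewidth ≤ 1, hence tw(G) ≥ 2. Combining the bounds, tw(G) = 2.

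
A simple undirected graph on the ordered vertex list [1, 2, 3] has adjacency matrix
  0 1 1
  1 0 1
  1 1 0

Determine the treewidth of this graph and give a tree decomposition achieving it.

Treewidth 2.
One optimal decomposition is:
Bags: B1 = {1, 2, 3}
Tree: (single bag)

A single bag containing all 3 vertices is trivially a valid decomposition of width 2. On the other hand G contains the 3-clique {1, 2, 3}. A clique must lie in a single bag of any decomposition, so no decomposition can have width below 2. The upper and lower bounds meet at 2, so that is the treewidth.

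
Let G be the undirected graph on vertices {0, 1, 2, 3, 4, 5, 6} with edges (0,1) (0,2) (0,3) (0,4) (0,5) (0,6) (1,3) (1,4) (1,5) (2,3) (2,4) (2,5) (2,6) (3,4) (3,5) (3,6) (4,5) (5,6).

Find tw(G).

4

A width-4 tree decomposition is:
Bags: B1 = {0, 2, 3, 4, 5}  B2 = {0, 2, 3, 5, 6}  B3 = {0, 1, 3, 4, 5}
Tree: B1–B2, B1–B3
Each bag holds 5 vertices, so the decomposition has width 4, which upper-bounds the treewidth. For the lower bound, the 5 vertices {0, 1, 3, 4, 5} are pairwise adjacent, and any tree decomposition puts a clique entirely inside one bag — forcing width ≥ 4. Hence tw(G) = 4 exactly.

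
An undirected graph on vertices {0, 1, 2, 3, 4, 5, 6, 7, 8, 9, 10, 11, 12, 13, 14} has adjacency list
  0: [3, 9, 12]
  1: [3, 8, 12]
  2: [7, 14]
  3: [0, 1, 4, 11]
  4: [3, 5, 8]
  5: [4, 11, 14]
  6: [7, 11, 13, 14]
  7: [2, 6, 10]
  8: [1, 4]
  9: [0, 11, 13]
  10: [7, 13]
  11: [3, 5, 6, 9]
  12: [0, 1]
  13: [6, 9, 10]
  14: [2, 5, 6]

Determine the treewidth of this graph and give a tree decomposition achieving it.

Every bag has size at most 4, so the width is 4 − 1 = 3 and tw(G) ≤ 3. For the lower bound: the 4 vertex sets {1,8,12}, {4}, {3}, {0,5,9,11} are disjoint, each induces a connected subgraph, and every pair is joined by at least one edge of G. Contracting each set to a single vertex therefore yields K_{4} as a minor, and since treewidth is minor-monotone, tw(G) ≥ tw(K_{4}) = 3. Combining the bounds, tw(G) = 3.

Treewidth 3.
One optimal decomposition is:
Bags: B1 = {1, 4, 8, 12}  B2 = {1, 3, 4, 12}  B3 = {0, 3, 4, 12}  B4 = {0, 3, 4, 5}  B5 = {0, 3, 5, 11}  B6 = {0, 5, 9, 11}  B7 = {5, 9, 11, 14}  B8 = {6, 9, 11, 14}  B9 = {6, 9, 13, 14}  B10 = {2, 6, 13, 14}  B11 = {2, 6, 7, 13}  B12 = {2, 7, 10, 13}
Tree: B1–B2, B2–B3, B3–B4, B4–B5, B5–B6, B6–B7, B7–B8, B8–B9, B9–B10, B10–B11, B11–B12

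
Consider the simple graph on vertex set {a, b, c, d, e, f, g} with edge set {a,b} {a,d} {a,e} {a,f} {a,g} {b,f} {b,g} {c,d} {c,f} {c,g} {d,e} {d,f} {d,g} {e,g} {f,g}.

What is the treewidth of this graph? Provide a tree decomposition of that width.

Treewidth 3.
Bags: B1 = {a, b, f, g}  B2 = {a, d, f, g}  B3 = {a, d, e, g}  B4 = {c, d, f, g}
Tree: B1–B2, B2–B3, B2–B4

Each bag holds 4 vertices, so the decomposition has width 3, which upper-bounds the treewidth. Conversely, {c, d, f, g} is a clique of size 4, and the vertices of any clique must share a bag in every tree decomposition; so some bag has ≥ 4 vertices and tw(G) ≥ 3. The upper and lower bounds meet at 3, so that is the treewidth.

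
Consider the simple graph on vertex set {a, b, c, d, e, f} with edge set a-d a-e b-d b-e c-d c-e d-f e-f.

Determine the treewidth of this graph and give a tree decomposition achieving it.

Each bag holds 3 vertices, so the decomposition has width 2, which upper-bounds the treewidth. Since b–e–c–d–b is a cycle in G, G is not acyclic. Forests are exactly the graphs of treewidth ≤ 1, so tw(G) ≥ 2. Therefore the treewidth is 2.

Treewidth 2.
One optimal decomposition is:
Bags: B1 = {b, d, e}  B2 = {c, d, e}  B3 = {a, d, e}  B4 = {d, e, f}
Tree: B1–B2, B2–B3, B3–B4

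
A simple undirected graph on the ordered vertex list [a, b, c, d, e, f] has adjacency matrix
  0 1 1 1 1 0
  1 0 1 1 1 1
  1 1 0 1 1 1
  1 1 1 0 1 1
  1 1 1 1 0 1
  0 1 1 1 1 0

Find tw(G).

4

A width-4 tree decomposition is:
Bags: B1 = {b, c, d, e, f}  B2 = {a, b, c, d, e}
Tree: B1–B2
Every bag has size at most 5, so the width is 5 − 1 = 4 and tw(G) ≤ 4. For the lower bound, the 5 vertices {b, c, d, e, f} are pairwise adjacent, and any tree decomposition puts a clique entirely inside one bag — forcing width ≥ 4. Therefore the treewidth is 4.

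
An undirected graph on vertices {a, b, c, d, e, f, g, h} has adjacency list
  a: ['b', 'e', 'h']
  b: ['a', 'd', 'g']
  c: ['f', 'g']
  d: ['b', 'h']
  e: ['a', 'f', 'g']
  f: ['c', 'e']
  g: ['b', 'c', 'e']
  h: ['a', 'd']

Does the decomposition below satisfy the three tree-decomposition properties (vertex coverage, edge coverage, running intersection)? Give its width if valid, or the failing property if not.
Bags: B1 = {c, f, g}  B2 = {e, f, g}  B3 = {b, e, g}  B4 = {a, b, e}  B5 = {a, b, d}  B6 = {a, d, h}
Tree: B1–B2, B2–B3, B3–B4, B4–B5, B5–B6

Checking the three conditions: (i) the bags cover all of {a, b, c, d, e, f, g, h}; (ii) for each edge, some bag contains both endpoints; (iii) the bags containing any fixed vertex form a subtree. All hold, so the decomposition is valid with width 3 − 1 = 2.

Yes; width 2.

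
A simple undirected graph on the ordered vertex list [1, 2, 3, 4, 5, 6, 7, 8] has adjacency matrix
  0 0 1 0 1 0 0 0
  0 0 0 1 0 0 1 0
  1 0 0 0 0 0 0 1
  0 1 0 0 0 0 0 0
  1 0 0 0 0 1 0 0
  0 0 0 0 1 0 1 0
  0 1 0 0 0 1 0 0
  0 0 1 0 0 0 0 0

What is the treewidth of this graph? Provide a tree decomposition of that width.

Each bag holds 2 vertices, so the decomposition has width 1, which upper-bounds the treewidth. Since G has at least one edge (e.g. 8–3), it is not an edgeless graph, so tw(G) ≥ 1. Therefore the treewidth is 1.

Treewidth 1.
Bags: B1 = {3, 8}  B2 = {1, 3}  B3 = {1, 5}  B4 = {5, 6}  B5 = {6, 7}  B6 = {2, 7}  B7 = {2, 4}
Tree: B1–B2, B2–B3, B3–B4, B4–B5, B5–B6, B6–B7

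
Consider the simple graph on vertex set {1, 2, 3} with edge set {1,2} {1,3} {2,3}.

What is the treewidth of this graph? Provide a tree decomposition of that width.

A single bag containing all 3 vertices is trivially a valid decomposition of width 2. For the lower bound, the 3 vertices {1, 2, 3} are pairwise adjacent, and any tree decomposition puts a clique entirely inside one bag — forcing width ≥ 2. Hence tw(G) = 2 exactly.

Treewidth 2.
Bags: B1 = {1, 2, 3}
Tree: (single bag)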